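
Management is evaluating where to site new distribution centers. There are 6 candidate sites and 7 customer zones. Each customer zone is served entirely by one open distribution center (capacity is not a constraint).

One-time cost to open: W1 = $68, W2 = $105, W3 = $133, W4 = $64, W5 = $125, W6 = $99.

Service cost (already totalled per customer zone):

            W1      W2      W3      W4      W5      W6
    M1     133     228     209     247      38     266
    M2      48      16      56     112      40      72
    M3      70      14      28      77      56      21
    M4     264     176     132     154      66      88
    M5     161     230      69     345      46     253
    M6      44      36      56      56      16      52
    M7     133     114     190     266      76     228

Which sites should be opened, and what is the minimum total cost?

Open W5 only; minimum total cost 463.

For any fixed open set, each customer zone goes to its cheapest open site; total = fixed + service.
{W5}: M1→W5 38, M2→W5 40, M3→W5 56, M4→W5 66, M5→W5 46, M6→W5 16, M7→W5 76. Service 338; fixed 125; total 463.
{W2, W5}: service 272 + fixed 230 = 502
{W4, W5}: service 338 + fixed 189 = 527
{W1, W2, W3, W4, W5, W6}: service 272 + fixed 594 = 866
No other subset beats 463.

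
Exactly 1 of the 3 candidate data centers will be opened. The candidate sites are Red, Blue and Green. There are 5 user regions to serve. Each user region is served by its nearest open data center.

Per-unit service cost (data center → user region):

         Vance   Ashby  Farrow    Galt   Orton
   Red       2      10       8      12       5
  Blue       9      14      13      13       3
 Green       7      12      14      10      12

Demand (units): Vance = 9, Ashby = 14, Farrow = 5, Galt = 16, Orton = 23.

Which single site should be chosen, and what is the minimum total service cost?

With exactly 1 open, each user region uses its cheapest among the chosen.
{Red}: Vance→Red 2·9=18, Ashby→Red 10·14=140, Farrow→Red 8·5=40, Galt→Red 12·16=192, Orton→Red 5·23=115. Service cost 505.
{Blue}: service cost 619
{Green}: service cost 737
Among all 3 size-1 choices, {Red} is lowest.

Choose Red only; total service cost 505.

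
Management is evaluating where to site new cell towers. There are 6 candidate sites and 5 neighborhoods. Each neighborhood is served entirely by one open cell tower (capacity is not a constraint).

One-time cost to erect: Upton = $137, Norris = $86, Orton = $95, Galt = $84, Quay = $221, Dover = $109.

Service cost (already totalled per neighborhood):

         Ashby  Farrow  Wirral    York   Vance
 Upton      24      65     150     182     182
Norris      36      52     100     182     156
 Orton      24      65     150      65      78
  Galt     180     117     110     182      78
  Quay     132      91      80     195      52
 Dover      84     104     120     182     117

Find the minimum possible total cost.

Minimum total cost: 477

For any fixed open set, each neighborhood goes to its cheapest open site; total = fixed + service.
{Orton}: Ashby→Orton 24, Farrow→Orton 65, Wirral→Orton 150, York→Orton 65, Vance→Orton 78. Service 382; fixed 95; total 477.
{Norris, Orton}: service 319 + fixed 181 = 500
{Orton, Galt}: service 342 + fixed 179 = 521
{Upton, Norris, Orton, Galt, Quay, Dover}: service 273 + fixed 732 = 1005
No other subset beats 477.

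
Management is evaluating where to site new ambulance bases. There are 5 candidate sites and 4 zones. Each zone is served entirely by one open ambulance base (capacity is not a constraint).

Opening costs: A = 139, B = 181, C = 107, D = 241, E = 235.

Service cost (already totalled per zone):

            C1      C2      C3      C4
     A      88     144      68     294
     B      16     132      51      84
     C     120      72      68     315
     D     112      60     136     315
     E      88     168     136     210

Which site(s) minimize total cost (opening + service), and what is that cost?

Open B only; minimum total cost 464.

For any fixed open set, each zone goes to its cheapest open site; total = fixed + service.
{B}: C1→B 16, C2→B 132, C3→B 51, C4→B 84. Service 283; fixed 181; total 464.
{B, C}: service 223 + fixed 288 = 511
{A, B}: service 283 + fixed 320 = 603
{A, B, C, D, E}: service 211 + fixed 903 = 1114
No other subset beats 464.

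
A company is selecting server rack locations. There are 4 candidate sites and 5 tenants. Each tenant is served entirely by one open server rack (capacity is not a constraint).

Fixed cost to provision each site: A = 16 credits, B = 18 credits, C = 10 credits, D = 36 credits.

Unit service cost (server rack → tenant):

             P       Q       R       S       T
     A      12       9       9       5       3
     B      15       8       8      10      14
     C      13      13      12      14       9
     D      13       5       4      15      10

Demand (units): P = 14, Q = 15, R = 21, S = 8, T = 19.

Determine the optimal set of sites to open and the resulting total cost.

Open A and D; minimum total cost 476.

For any fixed open set, each tenant goes to its cheapest open site; total = fixed + service.
{A, D}: P→A 12·14=168, Q→D 5·15=75, R→D 4·21=84, S→A 5·8=40, T→A 3·19=57. Service 424; fixed 52; total 476.
{A, C, D}: service 424 + fixed 62 = 486
{A, B, D}: P→A 12·14=168, Q→D 5·15=75, R→D 4·21=84, S→A 5·8=40, T→A 3·19=57. Service 424; fixed 70; total 494.
{A, B, C, D}: P→A 12·14=168, Q→D 5·15=75, R→D 4·21=84, S→A 5·8=40, T→A 3·19=57. Service 424; fixed 80; total 504.
No other subset beats 476.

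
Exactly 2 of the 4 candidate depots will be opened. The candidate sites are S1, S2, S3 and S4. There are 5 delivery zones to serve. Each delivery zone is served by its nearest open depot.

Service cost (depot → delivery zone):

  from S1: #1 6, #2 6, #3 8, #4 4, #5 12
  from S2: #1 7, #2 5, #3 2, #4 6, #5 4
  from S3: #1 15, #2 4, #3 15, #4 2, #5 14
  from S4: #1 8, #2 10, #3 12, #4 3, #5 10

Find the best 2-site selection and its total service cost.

With exactly 2 open, each delivery zone uses its cheapest among the chosen.
{S2, S3}: #1→S2 7, #2→S3 4, #3→S2 2, #4→S3 2, #5→S2 4. Service cost 19.
{S1, S2}: service cost 21
{S2, S4}: service cost 21
Among all 6 size-2 choices, {S2, S3} is lowest.

Choose S2 and S3; total service cost 19.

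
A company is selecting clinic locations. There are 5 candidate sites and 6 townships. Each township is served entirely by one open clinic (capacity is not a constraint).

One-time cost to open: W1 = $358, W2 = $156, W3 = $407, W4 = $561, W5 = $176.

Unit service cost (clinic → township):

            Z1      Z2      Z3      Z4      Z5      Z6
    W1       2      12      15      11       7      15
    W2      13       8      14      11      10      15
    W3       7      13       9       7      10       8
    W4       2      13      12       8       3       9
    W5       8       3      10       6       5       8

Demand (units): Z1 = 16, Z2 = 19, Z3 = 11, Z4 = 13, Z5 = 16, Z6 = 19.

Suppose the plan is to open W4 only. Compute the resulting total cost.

Total cost: 1295

Each township is assigned to its cheapest site among the open ones.
{W4}: Z1→W4 2·16=32, Z2→W4 13·19=247, Z3→W4 12·11=132, Z4→W4 8·13=104, Z5→W4 3·16=48, Z6→W4 9·19=171. Service 734; fixed 561; total 1295.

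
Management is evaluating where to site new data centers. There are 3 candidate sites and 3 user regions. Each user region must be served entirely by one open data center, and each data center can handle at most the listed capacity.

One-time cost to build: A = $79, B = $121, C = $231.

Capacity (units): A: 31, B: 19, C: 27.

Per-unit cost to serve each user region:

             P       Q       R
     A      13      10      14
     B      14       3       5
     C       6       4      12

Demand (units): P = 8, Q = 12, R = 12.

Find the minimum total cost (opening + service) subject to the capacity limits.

Open {A, B}: P→A 13·8=104, Q→A 10·12=120, R→B 5·12=60.
Loads: A carries 20/31, B carries 12/19. Service 284; fixed 200; total 484.
Next best feasible plan costs 508.

Minimum total cost: 484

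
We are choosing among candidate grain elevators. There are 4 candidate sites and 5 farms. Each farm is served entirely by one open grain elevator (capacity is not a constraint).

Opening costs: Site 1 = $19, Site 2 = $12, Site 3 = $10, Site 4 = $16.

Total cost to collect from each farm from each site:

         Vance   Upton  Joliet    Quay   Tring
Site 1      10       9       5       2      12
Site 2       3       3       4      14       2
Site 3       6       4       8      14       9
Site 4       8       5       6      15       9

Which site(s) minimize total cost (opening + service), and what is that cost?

For any fixed open set, each farm goes to its cheapest open site; total = fixed + service.
{Site 2}: Vance→Site 2 3, Upton→Site 2 3, Joliet→Site 2 4, Quay→Site 2 14, Tring→Site 2 2. Service 26; fixed 12; total 38.
{Site 1, Site 2}: service 14 + fixed 31 = 45
{Site 2, Site 3}: service 26 + fixed 22 = 48
{Site 1, Site 2, Site 3, Site 4}: Vance→Site 2 3, Upton→Site 2 3, Joliet→Site 2 4, Quay→Site 1 2, Tring→Site 2 2. Service 14; fixed 57; total 71.
No other subset beats 38.

Open Site 2 only; minimum total cost 38.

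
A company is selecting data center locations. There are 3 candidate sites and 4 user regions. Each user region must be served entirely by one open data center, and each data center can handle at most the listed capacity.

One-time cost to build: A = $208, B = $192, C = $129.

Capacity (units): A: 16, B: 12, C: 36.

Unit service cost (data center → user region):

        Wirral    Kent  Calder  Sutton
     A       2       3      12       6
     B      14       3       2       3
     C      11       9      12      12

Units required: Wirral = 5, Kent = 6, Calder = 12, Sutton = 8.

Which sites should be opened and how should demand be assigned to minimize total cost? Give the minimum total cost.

Open {C}: Wirral→C 11·5=55, Kent→C 9·6=54, Calder→C 12·12=144, Sutton→C 12·8=96.
Loads: C carries 31/36. Service 349; fixed 129; total 478.
Next best feasible plan costs 550.

Minimum total cost: 478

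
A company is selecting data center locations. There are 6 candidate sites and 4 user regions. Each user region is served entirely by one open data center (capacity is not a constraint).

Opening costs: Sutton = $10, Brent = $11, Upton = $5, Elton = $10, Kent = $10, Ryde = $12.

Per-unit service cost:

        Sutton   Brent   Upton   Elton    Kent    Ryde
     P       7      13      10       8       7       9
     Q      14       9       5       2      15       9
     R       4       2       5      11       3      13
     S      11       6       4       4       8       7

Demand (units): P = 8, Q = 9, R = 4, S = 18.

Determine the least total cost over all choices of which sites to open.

For any fixed open set, each user region goes to its cheapest open site; total = fixed + service.
{Elton, Kent}: P→Kent 7·8=56, Q→Elton 2·9=18, R→Kent 3·4=12, S→Elton 4·18=72. Service 158; fixed 20; total 178.
{Sutton, Elton}: P→Sutton 7·8=56, Q→Elton 2·9=18, R→Sutton 4·4=16, S→Elton 4·18=72. Service 162; fixed 20; total 182.
{Brent, Elton}: service 162 + fixed 21 = 183
{Sutton, Brent, Upton, Elton, Kent, Ryde}: P→Sutton 7·8=56, Q→Elton 2·9=18, R→Brent 2·4=8, S→Upton 4·18=72. Service 154; fixed 58; total 212.
No other subset beats 178.

Minimum total cost: 178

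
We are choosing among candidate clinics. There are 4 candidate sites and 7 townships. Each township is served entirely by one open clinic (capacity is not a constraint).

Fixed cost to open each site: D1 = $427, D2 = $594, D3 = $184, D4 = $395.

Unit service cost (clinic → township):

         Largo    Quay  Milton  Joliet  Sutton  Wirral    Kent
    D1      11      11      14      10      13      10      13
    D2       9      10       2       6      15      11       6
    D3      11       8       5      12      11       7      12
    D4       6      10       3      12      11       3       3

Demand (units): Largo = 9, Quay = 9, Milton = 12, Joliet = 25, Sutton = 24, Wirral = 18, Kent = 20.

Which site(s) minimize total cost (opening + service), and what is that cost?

For any fixed open set, each township goes to its cheapest open site; total = fixed + service.
{D4}: Largo→D4 6·9=54, Quay→D4 10·9=90, Milton→D4 3·12=36, Joliet→D4 12·25=300, Sutton→D4 11·24=264, Wirral→D4 3·18=54, Kent→D4 3·20=60. Service 858; fixed 395; total 1253.
{D3}: service 1161 + fixed 184 = 1345
{D3, D4}: Largo→D4 6·9=54, Quay→D3 8·9=72, Milton→D4 3·12=36, Joliet→D3 12·25=300, Sutton→D3 11·24=264, Wirral→D4 3·18=54, Kent→D4 3·20=60. Service 840; fixed 579; total 1419.
{D1, D2, D3, D4}: Largo→D4 6·9=54, Quay→D3 8·9=72, Milton→D2 2·12=24, Joliet→D2 6·25=150, Sutton→D3 11·24=264, Wirral→D4 3·18=54, Kent→D4 3·20=60. Service 678; fixed 1600; total 2278.
(All 15 nonempty subsets were checked; D4 only is lowest.)

Open D4 only; minimum total cost 1253.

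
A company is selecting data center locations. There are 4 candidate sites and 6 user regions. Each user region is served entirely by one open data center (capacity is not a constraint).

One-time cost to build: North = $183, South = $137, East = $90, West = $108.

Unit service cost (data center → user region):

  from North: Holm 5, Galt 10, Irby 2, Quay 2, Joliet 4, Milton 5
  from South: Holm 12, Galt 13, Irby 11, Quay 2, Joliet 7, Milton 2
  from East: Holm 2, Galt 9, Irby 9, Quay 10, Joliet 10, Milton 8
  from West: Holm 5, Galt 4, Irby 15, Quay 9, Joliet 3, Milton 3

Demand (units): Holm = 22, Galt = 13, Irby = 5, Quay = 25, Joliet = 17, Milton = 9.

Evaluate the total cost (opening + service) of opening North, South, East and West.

Each user region is assigned to its cheapest site among the open ones.
{North, South, East, West}: Holm→East 2·22=44, Galt→West 4·13=52, Irby→North 2·5=10, Quay→North 2·25=50, Joliet→West 3·17=51, Milton→South 2·9=18. Service 225; fixed 518; total 743.

Total cost: 743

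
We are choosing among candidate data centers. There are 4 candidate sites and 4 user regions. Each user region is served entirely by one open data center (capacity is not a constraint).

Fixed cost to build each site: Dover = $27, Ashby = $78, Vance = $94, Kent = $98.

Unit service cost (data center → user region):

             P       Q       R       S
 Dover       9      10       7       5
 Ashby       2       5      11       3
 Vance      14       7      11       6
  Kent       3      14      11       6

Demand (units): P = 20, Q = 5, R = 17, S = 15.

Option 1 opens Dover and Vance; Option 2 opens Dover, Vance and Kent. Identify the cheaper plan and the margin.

Option 2 is cheaper by 22.

Option 1: {Dover, Vance}: P→Dover 9·20=180, Q→Vance 7·5=35, R→Dover 7·17=119, S→Dover 5·15=75. Service 409; fixed 121; total 530.
Option 2: {Dover, Vance, Kent}: P→Kent 3·20=60, Q→Vance 7·5=35, R→Dover 7·17=119, S→Dover 5·15=75. Service 289; fixed 219; total 508.
Difference: |530 − 508| = 22.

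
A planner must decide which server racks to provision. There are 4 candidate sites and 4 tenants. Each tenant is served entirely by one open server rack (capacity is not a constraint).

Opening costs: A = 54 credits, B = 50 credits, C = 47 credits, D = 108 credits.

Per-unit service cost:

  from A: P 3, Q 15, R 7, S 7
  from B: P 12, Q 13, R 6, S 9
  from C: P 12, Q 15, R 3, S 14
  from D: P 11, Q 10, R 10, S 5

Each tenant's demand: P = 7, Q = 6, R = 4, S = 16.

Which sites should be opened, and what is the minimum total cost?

For any fixed open set, each tenant goes to its cheapest open site; total = fixed + service.
{A}: P→A 3·7=21, Q→A 15·6=90, R→A 7·4=28, S→A 7·16=112. Service 251; fixed 54; total 305.
{A, C}: P→A 3·7=21, Q→A 15·6=90, R→C 3·4=12, S→A 7·16=112. Service 235; fixed 101; total 336.
{A, B}: P→A 3·7=21, Q→B 13·6=78, R→B 6·4=24, S→A 7·16=112. Service 235; fixed 104; total 339.
{A, B, C, D}: P→A 3·7=21, Q→D 10·6=60, R→C 3·4=12, S→D 5·16=80. Service 173; fixed 259; total 432.
No other subset beats 305.

Open A only; minimum total cost 305.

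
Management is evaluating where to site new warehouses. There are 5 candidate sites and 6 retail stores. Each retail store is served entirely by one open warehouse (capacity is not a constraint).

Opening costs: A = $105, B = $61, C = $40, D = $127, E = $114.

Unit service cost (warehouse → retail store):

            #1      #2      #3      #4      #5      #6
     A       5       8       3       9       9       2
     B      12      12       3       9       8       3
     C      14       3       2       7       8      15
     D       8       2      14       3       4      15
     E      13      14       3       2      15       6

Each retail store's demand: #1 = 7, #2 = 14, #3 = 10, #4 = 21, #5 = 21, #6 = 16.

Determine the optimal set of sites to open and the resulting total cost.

For any fixed open set, each retail store goes to its cheapest open site; total = fixed + service.
{B, D}: #1→D 8·7=56, #2→D 2·14=28, #3→B 3·10=30, #4→D 3·21=63, #5→D 4·21=84, #6→B 3·16=48. Service 309; fixed 188; total 497.
{A, D}: #1→A 5·7=35, #2→D 2·14=28, #3→A 3·10=30, #4→D 3·21=63, #5→D 4·21=84, #6→A 2·16=32. Service 272; fixed 232; total 504.
{B, C, D}: #1→D 8·7=56, #2→D 2·14=28, #3→C 2·10=20, #4→D 3·21=63, #5→D 4·21=84, #6→B 3·16=48. Service 299; fixed 228; total 527.
{A, B, C, D, E}: #1→A 5·7=35, #2→D 2·14=28, #3→C 2·10=20, #4→E 2·21=42, #5→D 4·21=84, #6→A 2·16=32. Service 241; fixed 447; total 688.
No other subset beats 497.

Open B and D; minimum total cost 497.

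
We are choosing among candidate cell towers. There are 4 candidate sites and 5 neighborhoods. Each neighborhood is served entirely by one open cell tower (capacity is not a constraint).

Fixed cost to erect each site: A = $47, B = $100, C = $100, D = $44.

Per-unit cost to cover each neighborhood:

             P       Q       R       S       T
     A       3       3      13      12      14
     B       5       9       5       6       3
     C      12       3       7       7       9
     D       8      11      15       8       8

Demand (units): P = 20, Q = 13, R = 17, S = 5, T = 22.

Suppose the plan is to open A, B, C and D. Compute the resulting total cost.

Each neighborhood is assigned to its cheapest site among the open ones.
{A, B, C, D}: P→A 3·20=60, Q→A 3·13=39, R→B 5·17=85, S→B 6·5=30, T→B 3·22=66. Service 280; fixed 291; total 571.

Total cost: 571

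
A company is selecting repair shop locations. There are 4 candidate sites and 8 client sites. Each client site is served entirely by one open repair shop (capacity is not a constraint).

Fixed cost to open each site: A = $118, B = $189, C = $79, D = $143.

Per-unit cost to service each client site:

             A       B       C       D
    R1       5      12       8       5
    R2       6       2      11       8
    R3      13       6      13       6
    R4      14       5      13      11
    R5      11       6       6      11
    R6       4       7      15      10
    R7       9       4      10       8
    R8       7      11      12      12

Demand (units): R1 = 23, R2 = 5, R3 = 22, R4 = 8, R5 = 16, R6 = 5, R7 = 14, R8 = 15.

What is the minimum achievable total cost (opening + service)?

For any fixed open set, each client site goes to its cheapest open site; total = fixed + service.
{A, B}: R1→A 5·23=115, R2→B 2·5=10, R3→B 6·22=132, R4→B 5·8=40, R5→B 6·16=96, R6→A 4·5=20, R7→B 4·14=56, R8→A 7·15=105. Service 574; fixed 307; total 881.
{A, B, C}: R1→A 5·23=115, R2→B 2·5=10, R3→B 6·22=132, R4→B 5·8=40, R5→B 6·16=96, R6→A 4·5=20, R7→B 4·14=56, R8→A 7·15=105. Service 574; fixed 386; total 960.
{B, D}: service 649 + fixed 332 = 981
{A, B, C, D}: service 574 + fixed 529 = 1103
No other subset beats 881.

Minimum total cost: 881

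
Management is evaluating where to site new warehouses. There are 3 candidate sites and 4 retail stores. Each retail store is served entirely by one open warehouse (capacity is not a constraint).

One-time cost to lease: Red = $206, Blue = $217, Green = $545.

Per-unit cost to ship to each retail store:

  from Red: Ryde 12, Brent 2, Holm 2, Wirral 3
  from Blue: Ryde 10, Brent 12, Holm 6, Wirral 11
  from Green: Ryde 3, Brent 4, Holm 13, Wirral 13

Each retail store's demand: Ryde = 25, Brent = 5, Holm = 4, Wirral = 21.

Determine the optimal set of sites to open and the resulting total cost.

Open Red only; minimum total cost 587.

For any fixed open set, each retail store goes to its cheapest open site; total = fixed + service.
{Red}: Ryde→Red 12·25=300, Brent→Red 2·5=10, Holm→Red 2·4=8, Wirral→Red 3·21=63. Service 381; fixed 206; total 587.
{Red, Blue}: service 331 + fixed 423 = 754
{Blue}: Ryde→Blue 10·25=250, Brent→Blue 12·5=60, Holm→Blue 6·4=24, Wirral→Blue 11·21=231. Service 565; fixed 217; total 782.
{Red, Blue, Green}: service 156 + fixed 968 = 1124
(All 7 nonempty subsets were checked; Red only is lowest.)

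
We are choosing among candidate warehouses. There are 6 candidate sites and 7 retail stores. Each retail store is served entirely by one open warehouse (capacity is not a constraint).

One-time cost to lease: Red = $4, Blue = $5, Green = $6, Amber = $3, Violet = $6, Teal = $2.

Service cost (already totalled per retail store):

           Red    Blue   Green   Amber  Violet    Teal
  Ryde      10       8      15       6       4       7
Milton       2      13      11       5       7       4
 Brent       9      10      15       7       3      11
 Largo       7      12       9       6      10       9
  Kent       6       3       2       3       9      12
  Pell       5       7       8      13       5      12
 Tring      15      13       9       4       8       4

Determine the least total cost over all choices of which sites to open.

For any fixed open set, each retail store goes to its cheapest open site; total = fixed + service.
{Amber, Violet}: Ryde→Violet 4, Milton→Amber 5, Brent→Violet 3, Largo→Amber 6, Kent→Amber 3, Pell→Violet 5, Tring→Amber 4. Service 30; fixed 9; total 39.
{Red, Amber}: Ryde→Amber 6, Milton→Red 2, Brent→Amber 7, Largo→Amber 6, Kent→Amber 3, Pell→Red 5, Tring→Amber 4. Service 33; fixed 7; total 40.
{Red, Amber, Violet}: service 27 + fixed 13 = 40
{Red, Blue, Green, Amber, Violet, Teal}: service 26 + fixed 26 = 52
No other subset beats 39.

Minimum total cost: 39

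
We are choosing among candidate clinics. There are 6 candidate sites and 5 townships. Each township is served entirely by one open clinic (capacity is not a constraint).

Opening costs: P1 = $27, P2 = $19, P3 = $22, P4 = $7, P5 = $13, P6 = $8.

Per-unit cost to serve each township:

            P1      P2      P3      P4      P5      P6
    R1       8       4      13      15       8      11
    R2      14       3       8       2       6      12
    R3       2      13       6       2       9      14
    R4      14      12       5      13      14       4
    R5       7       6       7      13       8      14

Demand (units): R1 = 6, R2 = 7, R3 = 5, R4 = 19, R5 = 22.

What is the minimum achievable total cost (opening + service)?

Minimum total cost: 290

For any fixed open set, each township goes to its cheapest open site; total = fixed + service.
{P2, P4, P6}: R1→P2 4·6=24, R2→P4 2·7=14, R3→P4 2·5=10, R4→P6 4·19=76, R5→P2 6·22=132. Service 256; fixed 34; total 290.
{P2, P4, P5, P6}: R1→P2 4·6=24, R2→P4 2·7=14, R3→P4 2·5=10, R4→P6 4·19=76, R5→P2 6·22=132. Service 256; fixed 47; total 303.
{P2, P3, P4, P6}: service 256 + fixed 56 = 312
{P1, P2, P3, P4, P5, P6}: service 256 + fixed 96 = 352
No other subset beats 290.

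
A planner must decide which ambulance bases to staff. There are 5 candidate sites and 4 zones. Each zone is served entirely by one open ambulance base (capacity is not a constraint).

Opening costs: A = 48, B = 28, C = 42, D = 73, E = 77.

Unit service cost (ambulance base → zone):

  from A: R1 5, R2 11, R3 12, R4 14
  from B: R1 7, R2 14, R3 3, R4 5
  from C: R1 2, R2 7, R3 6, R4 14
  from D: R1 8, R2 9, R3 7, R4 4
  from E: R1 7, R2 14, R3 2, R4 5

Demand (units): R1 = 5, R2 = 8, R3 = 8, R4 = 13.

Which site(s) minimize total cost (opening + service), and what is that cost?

Open B and C; minimum total cost 225.

For any fixed open set, each zone goes to its cheapest open site; total = fixed + service.
{B, C}: R1→C 2·5=10, R2→C 7·8=56, R3→B 3·8=24, R4→B 5·13=65. Service 155; fixed 70; total 225.
{B}: service 236 + fixed 28 = 264
{C, E}: R1→C 2·5=10, R2→C 7·8=56, R3→E 2·8=16, R4→E 5·13=65. Service 147; fixed 119; total 266.
{A, B, C, D, E}: R1→C 2·5=10, R2→C 7·8=56, R3→E 2·8=16, R4→D 4·13=52. Service 134; fixed 268; total 402.
No other subset beats 225.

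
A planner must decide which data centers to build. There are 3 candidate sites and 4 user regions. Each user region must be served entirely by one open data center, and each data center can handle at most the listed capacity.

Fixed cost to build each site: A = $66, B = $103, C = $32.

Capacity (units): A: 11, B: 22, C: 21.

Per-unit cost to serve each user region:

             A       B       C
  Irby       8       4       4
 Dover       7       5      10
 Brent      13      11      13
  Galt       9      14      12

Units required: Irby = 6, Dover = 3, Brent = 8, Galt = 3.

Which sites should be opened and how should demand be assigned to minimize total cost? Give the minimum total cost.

Open {C}: Irby→C 4·6=24, Dover→C 10·3=30, Brent→C 13·8=104, Galt→C 12·3=36.
Loads: C carries 20/21. Service 194; fixed 32; total 226.
Next best feasible plan costs 272.

Minimum total cost: 226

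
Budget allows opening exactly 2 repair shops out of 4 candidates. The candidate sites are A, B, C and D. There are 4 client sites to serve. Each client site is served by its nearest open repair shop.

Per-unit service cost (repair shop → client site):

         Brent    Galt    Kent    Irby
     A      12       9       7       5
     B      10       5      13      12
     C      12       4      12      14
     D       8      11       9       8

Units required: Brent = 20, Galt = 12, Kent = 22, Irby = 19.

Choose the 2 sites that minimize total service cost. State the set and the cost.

Choose A and B; total service cost 509.

With exactly 2 open, each client site uses its cheapest among the chosen.
{A, B}: Brent→B 10·20=200, Galt→B 5·12=60, Kent→A 7·22=154, Irby→A 5·19=95. Service cost 509.
{A, D}: service cost 517
{A, C}: service cost 537
Among all 6 size-2 choices, {A, B} is lowest.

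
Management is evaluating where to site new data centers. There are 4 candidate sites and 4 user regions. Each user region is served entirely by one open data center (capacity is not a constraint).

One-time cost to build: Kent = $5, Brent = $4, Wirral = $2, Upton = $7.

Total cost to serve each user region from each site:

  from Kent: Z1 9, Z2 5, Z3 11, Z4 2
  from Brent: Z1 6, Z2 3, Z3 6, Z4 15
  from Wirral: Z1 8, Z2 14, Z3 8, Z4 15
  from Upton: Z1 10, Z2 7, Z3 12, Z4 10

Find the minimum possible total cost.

Minimum total cost: 26

For any fixed open set, each user region goes to its cheapest open site; total = fixed + service.
{Kent, Brent}: Z1→Brent 6, Z2→Brent 3, Z3→Brent 6, Z4→Kent 2. Service 17; fixed 9; total 26.
{Kent, Brent, Wirral}: Z1→Brent 6, Z2→Brent 3, Z3→Brent 6, Z4→Kent 2. Service 17; fixed 11; total 28.
{Kent, Wirral}: Z1→Wirral 8, Z2→Kent 5, Z3→Wirral 8, Z4→Kent 2. Service 23; fixed 7; total 30.
{Kent, Brent, Wirral, Upton}: Z1→Brent 6, Z2→Brent 3, Z3→Brent 6, Z4→Kent 2. Service 17; fixed 18; total 35.
No other subset beats 26.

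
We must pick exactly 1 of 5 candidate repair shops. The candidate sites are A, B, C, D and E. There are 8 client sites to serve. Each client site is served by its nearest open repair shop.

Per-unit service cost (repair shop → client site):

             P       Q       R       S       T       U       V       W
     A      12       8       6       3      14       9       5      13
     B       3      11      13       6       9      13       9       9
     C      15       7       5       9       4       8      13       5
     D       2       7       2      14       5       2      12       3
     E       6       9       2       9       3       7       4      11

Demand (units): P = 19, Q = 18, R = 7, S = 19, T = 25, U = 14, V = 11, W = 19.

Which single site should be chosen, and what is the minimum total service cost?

Choose D only; total service cost 786.

With exactly 1 open, each client site uses its cheapest among the chosen.
{D}: P→D 2·19=38, Q→D 7·18=126, R→D 2·7=14, S→D 14·19=266, T→D 5·25=125, U→D 2·14=28, V→D 12·11=132, W→D 3·19=57. Service cost 786.
{E}: service cost 887
{C}: service cost 1067
Among all 5 size-1 choices, {D} is lowest.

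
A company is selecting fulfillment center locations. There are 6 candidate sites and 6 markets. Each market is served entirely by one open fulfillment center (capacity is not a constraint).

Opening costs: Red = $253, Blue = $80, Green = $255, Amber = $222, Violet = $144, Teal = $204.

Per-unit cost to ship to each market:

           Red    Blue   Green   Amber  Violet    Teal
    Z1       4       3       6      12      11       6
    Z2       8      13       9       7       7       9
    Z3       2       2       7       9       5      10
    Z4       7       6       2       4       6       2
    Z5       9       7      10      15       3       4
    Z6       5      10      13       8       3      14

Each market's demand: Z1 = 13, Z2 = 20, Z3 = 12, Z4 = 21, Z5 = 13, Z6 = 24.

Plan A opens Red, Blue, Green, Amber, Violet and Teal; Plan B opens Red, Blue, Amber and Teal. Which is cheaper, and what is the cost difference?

Plan A: {Red, Blue, Green, Amber, Violet, Teal}: Z1→Blue 3·13=39, Z2→Amber 7·20=140, Z3→Red 2·12=24, Z4→Green 2·21=42, Z5→Violet 3·13=39, Z6→Violet 3·24=72. Service 356; fixed 1158; total 1514.
Plan B: {Red, Blue, Amber, Teal}: Z1→Blue 3·13=39, Z2→Amber 7·20=140, Z3→Red 2·12=24, Z4→Teal 2·21=42, Z5→Teal 4·13=52, Z6→Red 5·24=120. Service 417; fixed 759; total 1176.
Difference: |1514 − 1176| = 338.

Plan B is cheaper by 338.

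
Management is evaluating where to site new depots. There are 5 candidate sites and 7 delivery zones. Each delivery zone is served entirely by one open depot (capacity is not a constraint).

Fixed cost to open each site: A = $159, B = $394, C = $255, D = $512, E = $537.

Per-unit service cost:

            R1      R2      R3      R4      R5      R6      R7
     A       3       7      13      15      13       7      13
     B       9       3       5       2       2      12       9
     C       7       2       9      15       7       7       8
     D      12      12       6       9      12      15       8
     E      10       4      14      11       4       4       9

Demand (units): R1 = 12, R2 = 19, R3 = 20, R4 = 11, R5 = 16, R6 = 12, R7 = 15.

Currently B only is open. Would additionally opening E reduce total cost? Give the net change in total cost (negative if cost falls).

Current service cost with {B}: 598.
Adding E: each delivery zone re-picks its cheapest; new service cost 502, saving 96.
Extra fixed cost: 537. Net change = 537 − 96 = 441.
(Totals: 992 → 1433.)

No — net change +441 (cost rises by 441).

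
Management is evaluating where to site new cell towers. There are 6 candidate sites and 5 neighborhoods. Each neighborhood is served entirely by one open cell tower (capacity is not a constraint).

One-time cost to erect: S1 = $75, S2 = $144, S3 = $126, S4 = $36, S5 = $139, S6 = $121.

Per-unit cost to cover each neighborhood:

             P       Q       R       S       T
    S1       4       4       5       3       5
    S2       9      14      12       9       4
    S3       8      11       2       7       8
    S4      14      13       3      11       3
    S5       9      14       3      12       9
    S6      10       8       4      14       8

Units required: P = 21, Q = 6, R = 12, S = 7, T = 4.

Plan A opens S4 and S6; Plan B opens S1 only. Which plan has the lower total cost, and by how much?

Plan A: {S4, S6}: P→S6 10·21=210, Q→S6 8·6=48, R→S4 3·12=36, S→S4 11·7=77, T→S4 3·4=12. Service 383; fixed 157; total 540.
Plan B: {S1}: P→S1 4·21=84, Q→S1 4·6=24, R→S1 5·12=60, S→S1 3·7=21, T→S1 5·4=20. Service 209; fixed 75; total 284.
Difference: |540 − 284| = 256.

Plan B is cheaper by 256.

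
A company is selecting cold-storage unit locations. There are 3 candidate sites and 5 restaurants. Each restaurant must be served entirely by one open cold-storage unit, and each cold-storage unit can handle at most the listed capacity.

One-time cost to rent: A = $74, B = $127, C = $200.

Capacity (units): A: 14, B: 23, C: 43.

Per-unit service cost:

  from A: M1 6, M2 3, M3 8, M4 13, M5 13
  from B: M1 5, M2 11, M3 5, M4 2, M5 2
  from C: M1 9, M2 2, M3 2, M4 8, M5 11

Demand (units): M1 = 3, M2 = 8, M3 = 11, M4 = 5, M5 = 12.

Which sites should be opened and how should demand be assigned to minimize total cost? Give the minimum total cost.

Minimum total cost: 414

Open {B, C}: M1→B 5·3=15, M2→C 2·8=16, M3→C 2·11=22, M4→B 2·5=10, M5→B 2·12=24.
Loads: B carries 20/23, C carries 19/43. Service 87; fixed 327; total 414.
Next best feasible plan costs 426.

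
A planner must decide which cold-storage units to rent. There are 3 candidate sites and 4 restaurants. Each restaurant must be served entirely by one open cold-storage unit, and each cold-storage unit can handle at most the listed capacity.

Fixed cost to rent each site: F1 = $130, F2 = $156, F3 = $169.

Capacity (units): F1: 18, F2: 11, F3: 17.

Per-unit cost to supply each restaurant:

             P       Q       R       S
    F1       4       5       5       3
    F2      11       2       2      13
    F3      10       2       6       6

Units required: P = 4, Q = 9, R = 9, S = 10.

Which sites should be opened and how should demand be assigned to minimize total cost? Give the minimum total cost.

Open {F1, F3}: P→F3 10·4=40, Q→F1 5·9=45, R→F1 5·9=45, S→F3 6·10=60.
Loads: F1 carries 18/18, F3 carries 14/17. Service 190; fixed 299; total 489.
Next best feasible plan costs 537.

Minimum total cost: 489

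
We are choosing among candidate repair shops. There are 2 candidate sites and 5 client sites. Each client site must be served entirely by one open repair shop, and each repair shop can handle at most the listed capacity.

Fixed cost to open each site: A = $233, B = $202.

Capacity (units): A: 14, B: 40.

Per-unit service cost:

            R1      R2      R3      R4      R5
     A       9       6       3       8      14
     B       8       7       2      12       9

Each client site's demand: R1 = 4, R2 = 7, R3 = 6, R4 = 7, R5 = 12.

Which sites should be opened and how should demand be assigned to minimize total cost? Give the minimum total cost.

Minimum total cost: 487

Open {B}: R1→B 8·4=32, R2→B 7·7=49, R3→B 2·6=12, R4→B 12·7=84, R5→B 9·12=108.
Loads: B carries 36/40. Service 285; fixed 202; total 487.
Next best feasible plan costs 685.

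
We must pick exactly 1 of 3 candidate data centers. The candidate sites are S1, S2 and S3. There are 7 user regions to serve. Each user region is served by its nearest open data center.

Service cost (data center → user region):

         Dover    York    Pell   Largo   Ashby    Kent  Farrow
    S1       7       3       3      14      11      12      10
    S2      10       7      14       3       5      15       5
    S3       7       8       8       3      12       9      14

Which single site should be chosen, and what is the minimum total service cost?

Choose S2 only; total service cost 59.

With exactly 1 open, each user region uses its cheapest among the chosen.
{S2}: Dover→S2 10, York→S2 7, Pell→S2 14, Largo→S2 3, Ashby→S2 5, Kent→S2 15, Farrow→S2 5. Service cost 59.
{S1}: service cost 60
{S3}: service cost 61
Among all 3 size-1 choices, {S2} is lowest.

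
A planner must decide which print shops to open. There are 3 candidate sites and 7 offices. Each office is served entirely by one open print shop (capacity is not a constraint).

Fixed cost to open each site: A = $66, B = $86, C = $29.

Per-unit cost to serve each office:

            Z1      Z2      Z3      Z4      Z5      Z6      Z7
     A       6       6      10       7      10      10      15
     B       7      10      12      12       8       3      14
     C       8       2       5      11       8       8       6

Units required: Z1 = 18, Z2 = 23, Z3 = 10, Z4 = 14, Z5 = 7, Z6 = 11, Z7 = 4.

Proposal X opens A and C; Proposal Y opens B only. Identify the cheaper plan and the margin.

Proposal X is cheaper by 310.

Proposal X: {A, C}: Z1→A 6·18=108, Z2→C 2·23=46, Z3→C 5·10=50, Z4→A 7·14=98, Z5→C 8·7=56, Z6→C 8·11=88, Z7→C 6·4=24. Service 470; fixed 95; total 565.
Proposal Y: {B}: Z1→B 7·18=126, Z2→B 10·23=230, Z3→B 12·10=120, Z4→B 12·14=168, Z5→B 8·7=56, Z6→B 3·11=33, Z7→B 14·4=56. Service 789; fixed 86; total 875.
Difference: |565 − 875| = 310.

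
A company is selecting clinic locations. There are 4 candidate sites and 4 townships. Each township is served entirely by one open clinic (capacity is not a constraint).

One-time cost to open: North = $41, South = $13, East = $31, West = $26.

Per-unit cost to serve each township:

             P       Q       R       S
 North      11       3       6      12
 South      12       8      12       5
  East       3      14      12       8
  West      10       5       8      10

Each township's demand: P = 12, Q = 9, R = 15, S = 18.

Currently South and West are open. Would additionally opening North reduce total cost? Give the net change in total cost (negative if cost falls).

Yes — net change −7 (cost falls by 7).

Current service cost with {South, West}: 375.
Adding North: each township re-picks its cheapest; new service cost 327, saving 48.
Extra fixed cost: 41. Net change = 41 − 48 = -7.
(Totals: 414 → 407.)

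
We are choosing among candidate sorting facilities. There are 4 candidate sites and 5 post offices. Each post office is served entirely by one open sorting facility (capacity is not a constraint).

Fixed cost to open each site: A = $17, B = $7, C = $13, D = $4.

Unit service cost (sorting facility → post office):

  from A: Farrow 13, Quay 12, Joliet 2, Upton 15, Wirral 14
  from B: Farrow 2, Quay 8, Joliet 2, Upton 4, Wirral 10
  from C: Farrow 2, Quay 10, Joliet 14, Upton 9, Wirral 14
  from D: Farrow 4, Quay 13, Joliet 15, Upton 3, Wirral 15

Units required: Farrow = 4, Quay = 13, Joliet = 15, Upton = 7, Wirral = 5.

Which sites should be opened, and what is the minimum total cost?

For any fixed open set, each post office goes to its cheapest open site; total = fixed + service.
{B, D}: Farrow→B 2·4=8, Quay→B 8·13=104, Joliet→B 2·15=30, Upton→D 3·7=21, Wirral→B 10·5=50. Service 213; fixed 11; total 224.
{B}: Farrow→B 2·4=8, Quay→B 8·13=104, Joliet→B 2·15=30, Upton→B 4·7=28, Wirral→B 10·5=50. Service 220; fixed 7; total 227.
{B, C, D}: service 213 + fixed 24 = 237
{A, B, C, D}: service 213 + fixed 41 = 254
No other subset beats 224.

Open B and D; minimum total cost 224.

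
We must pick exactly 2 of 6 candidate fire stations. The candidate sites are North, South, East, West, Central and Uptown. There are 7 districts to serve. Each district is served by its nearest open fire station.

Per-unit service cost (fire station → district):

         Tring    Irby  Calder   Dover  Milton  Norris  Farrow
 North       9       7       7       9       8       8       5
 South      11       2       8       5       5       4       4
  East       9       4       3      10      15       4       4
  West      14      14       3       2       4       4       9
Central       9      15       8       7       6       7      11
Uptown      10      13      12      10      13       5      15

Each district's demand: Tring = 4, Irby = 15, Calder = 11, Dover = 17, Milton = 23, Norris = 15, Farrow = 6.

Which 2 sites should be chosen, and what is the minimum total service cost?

With exactly 2 open, each district uses its cheapest among the chosen.
{South, West}: Tring→South 11·4=44, Irby→South 2·15=30, Calder→West 3·11=33, Dover→West 2·17=34, Milton→West 4·23=92, Norris→South 4·15=60, Farrow→South 4·6=24. Service cost 317.
{East, West}: service cost 339
{South, East}: service cost 383
Among all 15 size-2 choices, {South, West} is lowest.

Choose South and West; total service cost 317.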